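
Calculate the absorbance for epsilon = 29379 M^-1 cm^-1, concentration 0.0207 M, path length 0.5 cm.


A = epsilon * c * l
A = 29379 * 0.0207 * 0.5
A = 304.0727

304.0727


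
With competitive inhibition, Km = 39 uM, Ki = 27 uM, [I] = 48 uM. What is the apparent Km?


Km_app = Km * (1 + [I]/Ki)
Km_app = 39 * (1 + 48/27)
Km_app = 108.3333 uM

108.3333 uM


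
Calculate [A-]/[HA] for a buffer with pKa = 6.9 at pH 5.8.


[A-]/[HA] = 10^(pH - pKa)
= 10^(5.8 - 6.9)
= 0.0794

0.0794


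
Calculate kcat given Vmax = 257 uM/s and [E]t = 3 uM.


kcat = Vmax / [E]t
kcat = 257 / 3
kcat = 85.6667 s^-1

85.6667 s^-1


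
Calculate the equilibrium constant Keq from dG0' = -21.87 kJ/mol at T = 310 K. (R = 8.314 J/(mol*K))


Keq = exp(-dG0 * 1000 / (R * T))
Keq = exp(-(-21.87) * 1000 / (8.314 * 310))
Keq = 4843.984

4843.984


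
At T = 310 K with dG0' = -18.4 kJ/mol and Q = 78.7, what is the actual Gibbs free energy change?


dG = dG0' + RT * ln(Q) / 1000
dG = -18.4 + 8.314 * 310 * ln(78.7) / 1000
dG = -7.1483 kJ/mol

-7.1483 kJ/mol


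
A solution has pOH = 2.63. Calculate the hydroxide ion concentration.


[OH-] = 10^(-pOH)
[OH-] = 10^(-2.63)
[OH-] = 0.0023 M

0.0023 M


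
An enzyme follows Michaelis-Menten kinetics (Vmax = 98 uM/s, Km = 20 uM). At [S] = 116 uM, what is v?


v = Vmax * [S] / (Km + [S])
v = 98 * 116 / (20 + 116)
v = 83.5882 uM/s

83.5882 uM/s


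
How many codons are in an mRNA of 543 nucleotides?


codons = nucleotides / 3
codons = 543 / 3 = 181

181


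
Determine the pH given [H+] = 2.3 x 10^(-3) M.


pH = -log10([H+])
pH = -log10(2.3 x 10^(-3))
pH = 2.6383

2.6383


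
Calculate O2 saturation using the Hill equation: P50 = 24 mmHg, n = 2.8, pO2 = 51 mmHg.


Y = pO2^n / (P50^n + pO2^n)
Y = 51^2.8 / (24^2.8 + 51^2.8)
Y = 89.19%

89.19%


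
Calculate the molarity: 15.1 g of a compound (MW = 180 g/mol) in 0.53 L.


C = (mass / MW) / volume
C = (15.1 / 180) / 0.53
C = 0.1583 M

0.1583 M


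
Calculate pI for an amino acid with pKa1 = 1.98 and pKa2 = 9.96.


pI = (pKa1 + pKa2) / 2
pI = (1.98 + 9.96) / 2
pI = 5.97

5.97


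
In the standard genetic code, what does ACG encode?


Standard genetic code lookup.
Codon ACG -> Thr

Thr


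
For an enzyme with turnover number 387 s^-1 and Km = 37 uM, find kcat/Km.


Catalytic efficiency = kcat / Km
= 387 / 37
= 10.4595 uM^-1*s^-1

10.4595 uM^-1*s^-1


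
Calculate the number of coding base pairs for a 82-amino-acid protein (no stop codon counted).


Each amino acid = 1 codon = 3 bp
bp = 82 * 3 = 246 bp

246 bp


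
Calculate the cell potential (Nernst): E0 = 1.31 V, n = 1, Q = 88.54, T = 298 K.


E = E0 - (RT/nF) * ln(Q)
E = 1.31 - (8.314 * 298 / (1 * 96485)) * ln(88.54)
E = 1.1949 V

1.1949 V


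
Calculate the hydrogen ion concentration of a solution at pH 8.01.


[H+] = 10^(-pH)
[H+] = 10^(-8.01)
[H+] = 9.772e-09 M

9.772e-09 M


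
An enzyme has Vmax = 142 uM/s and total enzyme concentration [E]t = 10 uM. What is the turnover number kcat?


kcat = Vmax / [E]t
kcat = 142 / 10
kcat = 14.2 s^-1

14.2 s^-1


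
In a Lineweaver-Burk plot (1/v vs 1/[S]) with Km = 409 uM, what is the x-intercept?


x-intercept = -1/Km
= -1/409
= -0.0024 1/uM

-0.0024 1/uM


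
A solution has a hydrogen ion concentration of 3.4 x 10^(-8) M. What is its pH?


pH = -log10([H+])
pH = -log10(3.4 x 10^(-8))
pH = 7.4685

7.4685


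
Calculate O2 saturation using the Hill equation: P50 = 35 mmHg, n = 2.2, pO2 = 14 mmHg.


Y = pO2^n / (P50^n + pO2^n)
Y = 14^2.2 / (35^2.2 + 14^2.2)
Y = 11.75%

11.75%


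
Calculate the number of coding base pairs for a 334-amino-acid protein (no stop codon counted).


Each amino acid = 1 codon = 3 bp
bp = 334 * 3 = 1002 bp

1002 bp


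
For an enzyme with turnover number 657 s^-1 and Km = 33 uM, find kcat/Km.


Catalytic efficiency = kcat / Km
= 657 / 33
= 19.9091 uM^-1*s^-1

19.9091 uM^-1*s^-1


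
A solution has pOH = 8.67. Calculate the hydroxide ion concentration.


[OH-] = 10^(-pOH)
[OH-] = 10^(-8.67)
[OH-] = 2.138e-09 M

2.138e-09 M


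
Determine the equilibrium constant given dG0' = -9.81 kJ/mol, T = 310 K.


Keq = exp(-dG0 * 1000 / (R * T))
Keq = exp(-(-9.81) * 1000 / (8.314 * 310))
Keq = 44.9814

44.9814


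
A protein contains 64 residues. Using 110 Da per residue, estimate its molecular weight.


MW = n_residues * 110 Da
MW = 64 * 110
MW = 7040 Da

7040 Da


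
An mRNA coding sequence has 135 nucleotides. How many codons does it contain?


codons = nucleotides / 3
codons = 135 / 3 = 45

45


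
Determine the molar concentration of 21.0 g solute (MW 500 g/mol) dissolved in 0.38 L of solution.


C = (mass / MW) / volume
C = (21.0 / 500) / 0.38
C = 0.1105 M

0.1105 M


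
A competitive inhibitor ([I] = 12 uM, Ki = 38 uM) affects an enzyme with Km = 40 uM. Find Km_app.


Km_app = Km * (1 + [I]/Ki)
Km_app = 40 * (1 + 12/38)
Km_app = 52.6316 uM

52.6316 uM


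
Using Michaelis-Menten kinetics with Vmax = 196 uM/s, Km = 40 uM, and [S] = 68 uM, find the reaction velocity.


v = Vmax * [S] / (Km + [S])
v = 196 * 68 / (40 + 68)
v = 123.4074 uM/s

123.4074 uM/s


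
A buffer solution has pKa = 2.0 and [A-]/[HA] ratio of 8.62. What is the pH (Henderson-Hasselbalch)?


pH = pKa + log10([A-]/[HA])
pH = 2.0 + log10(8.62)
pH = 2.9355

2.9355


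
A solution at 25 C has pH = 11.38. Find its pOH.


pOH = 14 - pH
pOH = 14 - 11.38
pOH = 2.62

2.62


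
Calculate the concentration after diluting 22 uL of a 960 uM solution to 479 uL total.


C2 = C1 * V1 / V2
C2 = 960 * 22 / 479
C2 = 44.0919 uM

44.0919 uM


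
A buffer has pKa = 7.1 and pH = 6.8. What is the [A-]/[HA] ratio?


[A-]/[HA] = 10^(pH - pKa)
= 10^(6.8 - 7.1)
= 0.5012

0.5012


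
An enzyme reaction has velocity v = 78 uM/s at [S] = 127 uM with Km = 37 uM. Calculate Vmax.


Vmax = v * (Km + [S]) / [S]
Vmax = 78 * (37 + 127) / 127
Vmax = 100.7244 uM/s

100.7244 uM/s


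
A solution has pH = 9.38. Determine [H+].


[H+] = 10^(-pH)
[H+] = 10^(-9.38)
[H+] = 4.169e-10 M

4.169e-10 M


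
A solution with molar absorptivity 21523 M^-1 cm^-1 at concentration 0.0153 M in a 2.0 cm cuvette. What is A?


A = epsilon * c * l
A = 21523 * 0.0153 * 2.0
A = 658.6038

658.6038


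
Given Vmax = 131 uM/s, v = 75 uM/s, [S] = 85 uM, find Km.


Km = [S] * (Vmax - v) / v
Km = 85 * (131 - 75) / 75
Km = 63.4667 uM

63.4667 uM


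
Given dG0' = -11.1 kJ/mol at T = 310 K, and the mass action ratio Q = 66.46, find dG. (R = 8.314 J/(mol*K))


dG = dG0' + RT * ln(Q) / 1000
dG = -11.1 + 8.314 * 310 * ln(66.46) / 1000
dG = -0.2839 kJ/mol

-0.2839 kJ/mol


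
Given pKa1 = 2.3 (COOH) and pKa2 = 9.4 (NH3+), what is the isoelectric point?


pI = (pKa1 + pKa2) / 2
pI = (2.3 + 9.4) / 2
pI = 5.85

5.85


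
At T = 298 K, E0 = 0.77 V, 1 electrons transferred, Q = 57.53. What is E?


E = E0 - (RT/nF) * ln(Q)
E = 0.77 - (8.314 * 298 / (1 * 96485)) * ln(57.53)
E = 0.6659 V

0.6659 V


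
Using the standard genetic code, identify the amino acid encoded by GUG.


Standard genetic code lookup.
Codon GUG -> Val

Val


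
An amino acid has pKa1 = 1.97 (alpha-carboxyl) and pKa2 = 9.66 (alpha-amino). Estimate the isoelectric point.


pI = (pKa1 + pKa2) / 2
pI = (1.97 + 9.66) / 2
pI = 5.815

5.815


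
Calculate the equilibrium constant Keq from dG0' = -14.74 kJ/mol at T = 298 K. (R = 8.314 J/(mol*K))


Keq = exp(-dG0 * 1000 / (R * T))
Keq = exp(-(-14.74) * 1000 / (8.314 * 298))
Keq = 383.5128

383.5128


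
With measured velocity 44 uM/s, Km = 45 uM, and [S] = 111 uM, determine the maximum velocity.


Vmax = v * (Km + [S]) / [S]
Vmax = 44 * (45 + 111) / 111
Vmax = 61.8378 uM/s

61.8378 uM/s


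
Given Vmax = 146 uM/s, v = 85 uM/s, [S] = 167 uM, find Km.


Km = [S] * (Vmax - v) / v
Km = 167 * (146 - 85) / 85
Km = 119.8471 uM

119.8471 uM


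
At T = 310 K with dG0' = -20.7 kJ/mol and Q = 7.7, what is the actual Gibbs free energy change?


dG = dG0' + RT * ln(Q) / 1000
dG = -20.7 + 8.314 * 310 * ln(7.7) / 1000
dG = -15.4391 kJ/mol

-15.4391 kJ/mol


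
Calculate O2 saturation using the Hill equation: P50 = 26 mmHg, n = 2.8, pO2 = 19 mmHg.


Y = pO2^n / (P50^n + pO2^n)
Y = 19^2.8 / (26^2.8 + 19^2.8)
Y = 29.35%

29.35%


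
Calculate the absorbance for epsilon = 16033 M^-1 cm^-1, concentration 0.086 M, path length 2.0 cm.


A = epsilon * c * l
A = 16033 * 0.086 * 2.0
A = 2757.676

2757.676


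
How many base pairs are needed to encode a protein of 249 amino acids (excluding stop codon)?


Each amino acid = 1 codon = 3 bp
bp = 249 * 3 = 747 bp

747 bp


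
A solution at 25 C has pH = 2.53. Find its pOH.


pOH = 14 - pH
pOH = 14 - 2.53
pOH = 11.47

11.47


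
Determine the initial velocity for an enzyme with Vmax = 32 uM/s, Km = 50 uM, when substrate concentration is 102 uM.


v = Vmax * [S] / (Km + [S])
v = 32 * 102 / (50 + 102)
v = 21.4737 uM/s

21.4737 uM/s


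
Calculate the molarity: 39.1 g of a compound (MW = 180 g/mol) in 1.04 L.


C = (mass / MW) / volume
C = (39.1 / 180) / 1.04
C = 0.2089 M

0.2089 M


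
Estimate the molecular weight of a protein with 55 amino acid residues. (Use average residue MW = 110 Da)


MW = n_residues * 110 Da
MW = 55 * 110
MW = 6050 Da

6050 Da


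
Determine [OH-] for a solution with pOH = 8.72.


[OH-] = 10^(-pOH)
[OH-] = 10^(-8.72)
[OH-] = 1.905e-09 M

1.905e-09 M


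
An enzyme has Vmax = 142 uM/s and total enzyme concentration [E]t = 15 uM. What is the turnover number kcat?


kcat = Vmax / [E]t
kcat = 142 / 15
kcat = 9.4667 s^-1

9.4667 s^-1


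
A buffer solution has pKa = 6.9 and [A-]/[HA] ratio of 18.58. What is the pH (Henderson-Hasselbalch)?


pH = pKa + log10([A-]/[HA])
pH = 6.9 + log10(18.58)
pH = 8.169

8.169


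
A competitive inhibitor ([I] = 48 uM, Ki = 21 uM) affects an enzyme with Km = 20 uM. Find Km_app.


Km_app = Km * (1 + [I]/Ki)
Km_app = 20 * (1 + 48/21)
Km_app = 65.7143 uM

65.7143 uM


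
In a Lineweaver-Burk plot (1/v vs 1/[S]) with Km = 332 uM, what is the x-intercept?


x-intercept = -1/Km
= -1/332
= -0.003 1/uM

-0.003 1/uM


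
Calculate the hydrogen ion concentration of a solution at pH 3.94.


[H+] = 10^(-pH)
[H+] = 10^(-3.94)
[H+] = 1.148e-04 M

1.148e-04 M


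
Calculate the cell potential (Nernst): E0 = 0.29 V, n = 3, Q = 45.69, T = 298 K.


E = E0 - (RT/nF) * ln(Q)
E = 0.29 - (8.314 * 298 / (3 * 96485)) * ln(45.69)
E = 0.2573 V

0.2573 V


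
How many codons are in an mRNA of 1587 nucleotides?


codons = nucleotides / 3
codons = 1587 / 3 = 529

529


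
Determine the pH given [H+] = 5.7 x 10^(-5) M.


pH = -log10([H+])
pH = -log10(5.7 x 10^(-5))
pH = 4.2441

4.2441


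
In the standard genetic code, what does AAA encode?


Standard genetic code lookup.
Codon AAA -> Lys

Lys


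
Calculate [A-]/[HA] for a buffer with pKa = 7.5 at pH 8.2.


[A-]/[HA] = 10^(pH - pKa)
= 10^(8.2 - 7.5)
= 5.0119

5.0119


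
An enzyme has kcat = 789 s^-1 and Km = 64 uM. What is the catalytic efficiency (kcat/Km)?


Catalytic efficiency = kcat / Km
= 789 / 64
= 12.3281 uM^-1*s^-1

12.3281 uM^-1*s^-1


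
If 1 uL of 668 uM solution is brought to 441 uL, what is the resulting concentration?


C2 = C1 * V1 / V2
C2 = 668 * 1 / 441
C2 = 1.5147 uM

1.5147 uM


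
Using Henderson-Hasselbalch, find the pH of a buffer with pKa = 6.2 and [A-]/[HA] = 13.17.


pH = pKa + log10([A-]/[HA])
pH = 6.2 + log10(13.17)
pH = 7.3196

7.3196


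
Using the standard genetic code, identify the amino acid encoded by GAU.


Standard genetic code lookup.
Codon GAU -> Asp

Asp


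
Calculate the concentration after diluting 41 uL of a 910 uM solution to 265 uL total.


C2 = C1 * V1 / V2
C2 = 910 * 41 / 265
C2 = 140.7925 uM

140.7925 uM


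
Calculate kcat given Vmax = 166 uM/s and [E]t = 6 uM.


kcat = Vmax / [E]t
kcat = 166 / 6
kcat = 27.6667 s^-1

27.6667 s^-1


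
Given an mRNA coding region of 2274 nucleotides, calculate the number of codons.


codons = nucleotides / 3
codons = 2274 / 3 = 758

758


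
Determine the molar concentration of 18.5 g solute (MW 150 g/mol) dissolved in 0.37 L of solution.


C = (mass / MW) / volume
C = (18.5 / 150) / 0.37
C = 0.3333 M

0.3333 M


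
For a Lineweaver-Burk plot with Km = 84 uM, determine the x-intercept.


x-intercept = -1/Km
= -1/84
= -0.0119 1/uM

-0.0119 1/uM


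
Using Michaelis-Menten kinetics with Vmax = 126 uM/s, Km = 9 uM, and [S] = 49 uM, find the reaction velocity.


v = Vmax * [S] / (Km + [S])
v = 126 * 49 / (9 + 49)
v = 106.4483 uM/s

106.4483 uM/s


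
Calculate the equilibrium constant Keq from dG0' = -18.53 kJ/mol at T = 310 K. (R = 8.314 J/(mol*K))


Keq = exp(-dG0 * 1000 / (R * T))
Keq = exp(-(-18.53) * 1000 / (8.314 * 310))
Keq = 1325.5504

1325.5504


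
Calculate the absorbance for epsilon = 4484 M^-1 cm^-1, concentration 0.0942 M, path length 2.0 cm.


A = epsilon * c * l
A = 4484 * 0.0942 * 2.0
A = 844.7856

844.7856


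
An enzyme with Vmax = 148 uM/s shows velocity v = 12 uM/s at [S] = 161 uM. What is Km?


Km = [S] * (Vmax - v) / v
Km = 161 * (148 - 12) / 12
Km = 1824.6667 uM

1824.6667 uM


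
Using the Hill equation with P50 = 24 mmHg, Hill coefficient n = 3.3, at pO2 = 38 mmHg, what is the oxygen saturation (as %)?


Y = pO2^n / (P50^n + pO2^n)
Y = 38^3.3 / (24^3.3 + 38^3.3)
Y = 82.0%

82.0%


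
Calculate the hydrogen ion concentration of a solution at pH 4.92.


[H+] = 10^(-pH)
[H+] = 10^(-4.92)
[H+] = 1.202e-05 M

1.202e-05 M


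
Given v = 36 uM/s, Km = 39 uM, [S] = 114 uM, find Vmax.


Vmax = v * (Km + [S]) / [S]
Vmax = 36 * (39 + 114) / 114
Vmax = 48.3158 uM/s

48.3158 uM/s


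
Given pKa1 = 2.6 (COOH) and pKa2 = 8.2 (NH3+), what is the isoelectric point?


pI = (pKa1 + pKa2) / 2
pI = (2.6 + 8.2) / 2
pI = 5.4

5.4


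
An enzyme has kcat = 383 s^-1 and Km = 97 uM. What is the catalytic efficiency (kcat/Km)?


Catalytic efficiency = kcat / Km
= 383 / 97
= 3.9485 uM^-1*s^-1

3.9485 uM^-1*s^-1


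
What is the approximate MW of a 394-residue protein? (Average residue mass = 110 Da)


MW = n_residues * 110 Da
MW = 394 * 110
MW = 43340 Da

43340 Da


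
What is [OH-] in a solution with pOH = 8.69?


[OH-] = 10^(-pOH)
[OH-] = 10^(-8.69)
[OH-] = 2.042e-09 M

2.042e-09 M


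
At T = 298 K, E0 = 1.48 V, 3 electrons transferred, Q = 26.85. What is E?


E = E0 - (RT/nF) * ln(Q)
E = 1.48 - (8.314 * 298 / (3 * 96485)) * ln(26.85)
E = 1.4518 V

1.4518 V


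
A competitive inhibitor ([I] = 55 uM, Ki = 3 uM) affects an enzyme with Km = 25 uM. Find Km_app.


Km_app = Km * (1 + [I]/Ki)
Km_app = 25 * (1 + 55/3)
Km_app = 483.3333 uM

483.3333 uM


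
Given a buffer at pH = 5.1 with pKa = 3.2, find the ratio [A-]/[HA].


[A-]/[HA] = 10^(pH - pKa)
= 10^(5.1 - 3.2)
= 79.4328

79.4328


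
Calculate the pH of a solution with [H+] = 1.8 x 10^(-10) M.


pH = -log10([H+])
pH = -log10(1.8 x 10^(-10))
pH = 9.7447

9.7447


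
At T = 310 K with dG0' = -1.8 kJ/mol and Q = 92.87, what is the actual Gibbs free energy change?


dG = dG0' + RT * ln(Q) / 1000
dG = -1.8 + 8.314 * 310 * ln(92.87) / 1000
dG = 9.8784 kJ/mol

9.8784 kJ/mol


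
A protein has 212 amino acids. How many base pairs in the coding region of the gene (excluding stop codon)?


Each amino acid = 1 codon = 3 bp
bp = 212 * 3 = 636 bp

636 bp


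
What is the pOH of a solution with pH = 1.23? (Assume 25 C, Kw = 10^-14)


pOH = 14 - pH
pOH = 14 - 1.23
pOH = 12.77

12.77


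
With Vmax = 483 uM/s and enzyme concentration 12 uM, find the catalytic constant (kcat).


kcat = Vmax / [E]t
kcat = 483 / 12
kcat = 40.25 s^-1

40.25 s^-1


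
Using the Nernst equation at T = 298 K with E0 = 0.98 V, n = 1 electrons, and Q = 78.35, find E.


E = E0 - (RT/nF) * ln(Q)
E = 0.98 - (8.314 * 298 / (1 * 96485)) * ln(78.35)
E = 0.868 V

0.868 V


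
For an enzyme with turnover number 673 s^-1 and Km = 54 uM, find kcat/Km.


Catalytic efficiency = kcat / Km
= 673 / 54
= 12.463 uM^-1*s^-1

12.463 uM^-1*s^-1


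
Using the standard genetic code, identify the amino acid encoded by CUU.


Standard genetic code lookup.
Codon CUU -> Leu

Leu


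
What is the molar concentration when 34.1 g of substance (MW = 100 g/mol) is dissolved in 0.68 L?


C = (mass / MW) / volume
C = (34.1 / 100) / 0.68
C = 0.5015 M

0.5015 M


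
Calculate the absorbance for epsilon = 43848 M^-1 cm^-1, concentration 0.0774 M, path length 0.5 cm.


A = epsilon * c * l
A = 43848 * 0.0774 * 0.5
A = 1696.9176

1696.9176


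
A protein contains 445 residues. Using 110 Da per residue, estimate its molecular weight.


MW = n_residues * 110 Da
MW = 445 * 110
MW = 48950 Da

48950 Da


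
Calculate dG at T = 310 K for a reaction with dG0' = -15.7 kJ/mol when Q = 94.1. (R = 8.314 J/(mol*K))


dG = dG0' + RT * ln(Q) / 1000
dG = -15.7 + 8.314 * 310 * ln(94.1) / 1000
dG = -3.9876 kJ/mol

-3.9876 kJ/mol


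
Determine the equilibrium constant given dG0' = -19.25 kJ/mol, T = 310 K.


Keq = exp(-dG0 * 1000 / (R * T))
Keq = exp(-(-19.25) * 1000 / (8.314 * 310))
Keq = 1752.7493

1752.7493


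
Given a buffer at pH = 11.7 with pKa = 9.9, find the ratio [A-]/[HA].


[A-]/[HA] = 10^(pH - pKa)
= 10^(11.7 - 9.9)
= 63.0957

63.0957


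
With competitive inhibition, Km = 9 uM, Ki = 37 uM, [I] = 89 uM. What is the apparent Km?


Km_app = Km * (1 + [I]/Ki)
Km_app = 9 * (1 + 89/37)
Km_app = 30.6486 uM

30.6486 uM


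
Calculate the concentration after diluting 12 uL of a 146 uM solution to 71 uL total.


C2 = C1 * V1 / V2
C2 = 146 * 12 / 71
C2 = 24.6761 uM

24.6761 uM


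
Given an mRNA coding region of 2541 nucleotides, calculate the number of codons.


codons = nucleotides / 3
codons = 2541 / 3 = 847

847


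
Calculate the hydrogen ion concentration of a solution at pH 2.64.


[H+] = 10^(-pH)
[H+] = 10^(-2.64)
[H+] = 0.0023 M

0.0023 M


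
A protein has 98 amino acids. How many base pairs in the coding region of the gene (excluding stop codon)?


Each amino acid = 1 codon = 3 bp
bp = 98 * 3 = 294 bp

294 bp


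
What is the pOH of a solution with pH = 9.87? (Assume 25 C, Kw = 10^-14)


pOH = 14 - pH
pOH = 14 - 9.87
pOH = 4.13

4.13


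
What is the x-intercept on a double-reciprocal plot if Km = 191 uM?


x-intercept = -1/Km
= -1/191
= -0.0052 1/uM

-0.0052 1/uM


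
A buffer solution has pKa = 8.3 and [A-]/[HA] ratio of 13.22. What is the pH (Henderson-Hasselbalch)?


pH = pKa + log10([A-]/[HA])
pH = 8.3 + log10(13.22)
pH = 9.4212

9.4212


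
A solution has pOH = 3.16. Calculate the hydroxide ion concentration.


[OH-] = 10^(-pOH)
[OH-] = 10^(-3.16)
[OH-] = 6.918e-04 M

6.918e-04 M


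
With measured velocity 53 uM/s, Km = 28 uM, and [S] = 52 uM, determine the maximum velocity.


Vmax = v * (Km + [S]) / [S]
Vmax = 53 * (28 + 52) / 52
Vmax = 81.5385 uM/s

81.5385 uM/s


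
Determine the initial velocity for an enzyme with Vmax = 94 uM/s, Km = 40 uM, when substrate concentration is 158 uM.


v = Vmax * [S] / (Km + [S])
v = 94 * 158 / (40 + 158)
v = 75.0101 uM/s

75.0101 uM/s


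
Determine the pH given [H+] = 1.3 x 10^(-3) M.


pH = -log10([H+])
pH = -log10(1.3 x 10^(-3))
pH = 2.8861

2.8861


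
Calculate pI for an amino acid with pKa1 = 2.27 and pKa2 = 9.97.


pI = (pKa1 + pKa2) / 2
pI = (2.27 + 9.97) / 2
pI = 6.12

6.12


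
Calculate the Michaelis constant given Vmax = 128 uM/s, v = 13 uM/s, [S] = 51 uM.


Km = [S] * (Vmax - v) / v
Km = 51 * (128 - 13) / 13
Km = 451.1538 uM

451.1538 uM


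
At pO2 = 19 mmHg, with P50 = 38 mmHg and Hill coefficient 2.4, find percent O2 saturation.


Y = pO2^n / (P50^n + pO2^n)
Y = 19^2.4 / (38^2.4 + 19^2.4)
Y = 15.93%

15.93%


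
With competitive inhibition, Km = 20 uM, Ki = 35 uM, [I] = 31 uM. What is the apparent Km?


Km_app = Km * (1 + [I]/Ki)
Km_app = 20 * (1 + 31/35)
Km_app = 37.7143 uM

37.7143 uM


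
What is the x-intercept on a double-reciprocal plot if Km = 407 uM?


x-intercept = -1/Km
= -1/407
= -0.0025 1/uM

-0.0025 1/uM


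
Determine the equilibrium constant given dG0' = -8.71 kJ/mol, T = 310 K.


Keq = exp(-dG0 * 1000 / (R * T))
Keq = exp(-(-8.71) * 1000 / (8.314 * 310))
Keq = 29.3547

29.3547


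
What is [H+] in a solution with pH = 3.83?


[H+] = 10^(-pH)
[H+] = 10^(-3.83)
[H+] = 1.479e-04 M

1.479e-04 M


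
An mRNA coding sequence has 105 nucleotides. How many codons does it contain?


codons = nucleotides / 3
codons = 105 / 3 = 35

35


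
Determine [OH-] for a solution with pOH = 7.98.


[OH-] = 10^(-pOH)
[OH-] = 10^(-7.98)
[OH-] = 1.047e-08 M

1.047e-08 M


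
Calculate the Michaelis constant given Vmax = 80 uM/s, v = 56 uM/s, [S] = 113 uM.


Km = [S] * (Vmax - v) / v
Km = 113 * (80 - 56) / 56
Km = 48.4286 uM

48.4286 uM


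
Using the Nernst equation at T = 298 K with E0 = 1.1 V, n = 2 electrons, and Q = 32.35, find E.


E = E0 - (RT/nF) * ln(Q)
E = 1.1 - (8.314 * 298 / (2 * 96485)) * ln(32.35)
E = 1.0554 V

1.0554 V


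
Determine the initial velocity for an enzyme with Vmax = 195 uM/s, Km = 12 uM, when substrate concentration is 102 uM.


v = Vmax * [S] / (Km + [S])
v = 195 * 102 / (12 + 102)
v = 174.4737 uM/s

174.4737 uM/s


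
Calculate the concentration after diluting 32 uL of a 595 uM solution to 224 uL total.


C2 = C1 * V1 / V2
C2 = 595 * 32 / 224
C2 = 85.0 uM

85.0 uM


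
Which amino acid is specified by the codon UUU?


Standard genetic code lookup.
Codon UUU -> Phe

Phe


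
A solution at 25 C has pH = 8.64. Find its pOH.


pOH = 14 - pH
pOH = 14 - 8.64
pOH = 5.36

5.36


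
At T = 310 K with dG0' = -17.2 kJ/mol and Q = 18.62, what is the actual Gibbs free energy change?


dG = dG0' + RT * ln(Q) / 1000
dG = -17.2 + 8.314 * 310 * ln(18.62) / 1000
dG = -9.6632 kJ/mol

-9.6632 kJ/mol


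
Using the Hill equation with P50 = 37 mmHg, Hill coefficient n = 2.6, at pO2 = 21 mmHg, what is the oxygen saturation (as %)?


Y = pO2^n / (P50^n + pO2^n)
Y = 21^2.6 / (37^2.6 + 21^2.6)
Y = 18.65%

18.65%


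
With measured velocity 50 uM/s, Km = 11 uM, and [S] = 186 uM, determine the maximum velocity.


Vmax = v * (Km + [S]) / [S]
Vmax = 50 * (11 + 186) / 186
Vmax = 52.957 uM/s

52.957 uM/s


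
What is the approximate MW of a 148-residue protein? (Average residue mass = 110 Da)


MW = n_residues * 110 Da
MW = 148 * 110
MW = 16280 Da

16280 Da


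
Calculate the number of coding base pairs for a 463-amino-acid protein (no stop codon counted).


Each amino acid = 1 codon = 3 bp
bp = 463 * 3 = 1389 bp

1389 bp


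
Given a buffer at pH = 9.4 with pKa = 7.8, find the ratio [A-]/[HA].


[A-]/[HA] = 10^(pH - pKa)
= 10^(9.4 - 7.8)
= 39.8107

39.8107


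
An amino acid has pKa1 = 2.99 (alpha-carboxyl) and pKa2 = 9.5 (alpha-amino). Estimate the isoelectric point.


pI = (pKa1 + pKa2) / 2
pI = (2.99 + 9.5) / 2
pI = 6.245

6.245


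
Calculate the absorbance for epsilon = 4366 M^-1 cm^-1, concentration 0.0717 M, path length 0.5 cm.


A = epsilon * c * l
A = 4366 * 0.0717 * 0.5
A = 156.5211

156.5211


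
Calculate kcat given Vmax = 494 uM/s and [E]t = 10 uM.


kcat = Vmax / [E]t
kcat = 494 / 10
kcat = 49.4 s^-1

49.4 s^-1


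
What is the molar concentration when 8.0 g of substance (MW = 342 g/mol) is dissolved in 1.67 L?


C = (mass / MW) / volume
C = (8.0 / 342) / 1.67
C = 0.014 M

0.014 M


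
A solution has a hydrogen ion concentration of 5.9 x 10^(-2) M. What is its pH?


pH = -log10([H+])
pH = -log10(5.9 x 10^(-2))
pH = 1.2291

1.2291


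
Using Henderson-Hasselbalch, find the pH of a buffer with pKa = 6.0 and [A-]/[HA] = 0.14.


pH = pKa + log10([A-]/[HA])
pH = 6.0 + log10(0.14)
pH = 5.1461

5.1461


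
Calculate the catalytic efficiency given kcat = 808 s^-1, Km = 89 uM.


Catalytic efficiency = kcat / Km
= 808 / 89
= 9.0787 uM^-1*s^-1

9.0787 uM^-1*s^-1


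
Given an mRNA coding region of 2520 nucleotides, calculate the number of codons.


codons = nucleotides / 3
codons = 2520 / 3 = 840

840


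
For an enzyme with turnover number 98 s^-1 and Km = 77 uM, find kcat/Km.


Catalytic efficiency = kcat / Km
= 98 / 77
= 1.2727 uM^-1*s^-1

1.2727 uM^-1*s^-1


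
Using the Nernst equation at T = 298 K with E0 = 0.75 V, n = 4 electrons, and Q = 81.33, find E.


E = E0 - (RT/nF) * ln(Q)
E = 0.75 - (8.314 * 298 / (4 * 96485)) * ln(81.33)
E = 0.7218 V

0.7218 V


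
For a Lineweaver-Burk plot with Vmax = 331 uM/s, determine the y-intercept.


y-intercept = 1/Vmax
= 1/331
= 0.003 s/uM

0.003 s/uM


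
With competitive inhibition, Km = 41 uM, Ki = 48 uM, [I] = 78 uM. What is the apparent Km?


Km_app = Km * (1 + [I]/Ki)
Km_app = 41 * (1 + 78/48)
Km_app = 107.625 uM

107.625 uM


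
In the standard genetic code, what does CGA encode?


Standard genetic code lookup.
Codon CGA -> Arg

Arg


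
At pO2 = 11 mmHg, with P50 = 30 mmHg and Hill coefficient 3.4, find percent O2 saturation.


Y = pO2^n / (P50^n + pO2^n)
Y = 11^3.4 / (30^3.4 + 11^3.4)
Y = 3.19%

3.19%


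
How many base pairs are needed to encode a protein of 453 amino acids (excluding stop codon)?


Each amino acid = 1 codon = 3 bp
bp = 453 * 3 = 1359 bp

1359 bp


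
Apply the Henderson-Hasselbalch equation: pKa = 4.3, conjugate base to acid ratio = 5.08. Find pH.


pH = pKa + log10([A-]/[HA])
pH = 4.3 + log10(5.08)
pH = 5.0059

5.0059


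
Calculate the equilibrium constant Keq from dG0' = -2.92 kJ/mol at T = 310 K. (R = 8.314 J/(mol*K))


Keq = exp(-dG0 * 1000 / (R * T))
Keq = exp(-(-2.92) * 1000 / (8.314 * 310))
Keq = 3.1048

3.1048


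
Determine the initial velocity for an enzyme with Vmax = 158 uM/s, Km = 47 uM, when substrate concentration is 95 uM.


v = Vmax * [S] / (Km + [S])
v = 158 * 95 / (47 + 95)
v = 105.7042 uM/s

105.7042 uM/s


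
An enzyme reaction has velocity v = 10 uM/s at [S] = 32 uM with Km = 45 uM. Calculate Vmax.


Vmax = v * (Km + [S]) / [S]
Vmax = 10 * (45 + 32) / 32
Vmax = 24.0625 uM/s

24.0625 uM/s


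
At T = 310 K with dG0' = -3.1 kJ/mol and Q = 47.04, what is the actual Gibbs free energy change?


dG = dG0' + RT * ln(Q) / 1000
dG = -3.1 + 8.314 * 310 * ln(47.04) / 1000
dG = 6.8253 kJ/mol

6.8253 kJ/mol


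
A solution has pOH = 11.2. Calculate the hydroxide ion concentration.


[OH-] = 10^(-pOH)
[OH-] = 10^(-11.2)
[OH-] = 6.310e-12 M

6.310e-12 M


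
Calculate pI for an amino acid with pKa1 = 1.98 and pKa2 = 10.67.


pI = (pKa1 + pKa2) / 2
pI = (1.98 + 10.67) / 2
pI = 6.325

6.325


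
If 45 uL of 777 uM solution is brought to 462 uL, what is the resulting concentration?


C2 = C1 * V1 / V2
C2 = 777 * 45 / 462
C2 = 75.6818 uM

75.6818 uM


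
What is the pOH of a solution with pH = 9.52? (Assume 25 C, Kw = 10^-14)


pOH = 14 - pH
pOH = 14 - 9.52
pOH = 4.48

4.48


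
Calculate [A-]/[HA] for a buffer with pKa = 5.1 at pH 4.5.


[A-]/[HA] = 10^(pH - pKa)
= 10^(4.5 - 5.1)
= 0.2512

0.2512


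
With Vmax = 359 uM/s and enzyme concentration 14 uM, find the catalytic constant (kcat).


kcat = Vmax / [E]t
kcat = 359 / 14
kcat = 25.6429 s^-1

25.6429 s^-1


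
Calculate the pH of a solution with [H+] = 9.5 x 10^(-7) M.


pH = -log10([H+])
pH = -log10(9.5 x 10^(-7))
pH = 6.0223

6.0223


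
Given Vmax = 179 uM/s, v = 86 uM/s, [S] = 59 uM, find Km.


Km = [S] * (Vmax - v) / v
Km = 59 * (179 - 86) / 86
Km = 63.8023 uM

63.8023 uM


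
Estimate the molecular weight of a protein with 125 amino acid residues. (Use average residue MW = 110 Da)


MW = n_residues * 110 Da
MW = 125 * 110
MW = 13750 Da

13750 Da


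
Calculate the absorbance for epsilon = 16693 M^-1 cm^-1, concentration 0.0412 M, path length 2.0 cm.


A = epsilon * c * l
A = 16693 * 0.0412 * 2.0
A = 1375.5032

1375.5032


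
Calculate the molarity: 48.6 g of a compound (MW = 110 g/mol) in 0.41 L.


C = (mass / MW) / volume
C = (48.6 / 110) / 0.41
C = 1.0776 M

1.0776 M


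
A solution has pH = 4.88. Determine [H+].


[H+] = 10^(-pH)
[H+] = 10^(-4.88)
[H+] = 1.318e-05 M

1.318e-05 M


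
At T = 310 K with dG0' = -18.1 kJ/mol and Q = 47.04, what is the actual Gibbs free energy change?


dG = dG0' + RT * ln(Q) / 1000
dG = -18.1 + 8.314 * 310 * ln(47.04) / 1000
dG = -8.1747 kJ/mol

-8.1747 kJ/mol


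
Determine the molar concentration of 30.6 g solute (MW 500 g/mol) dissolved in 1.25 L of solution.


C = (mass / MW) / volume
C = (30.6 / 500) / 1.25
C = 0.049 M

0.049 M


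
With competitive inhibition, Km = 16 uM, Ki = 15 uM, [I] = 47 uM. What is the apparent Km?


Km_app = Km * (1 + [I]/Ki)
Km_app = 16 * (1 + 47/15)
Km_app = 66.1333 uM

66.1333 uM


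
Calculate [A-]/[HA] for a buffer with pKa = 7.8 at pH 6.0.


[A-]/[HA] = 10^(pH - pKa)
= 10^(6.0 - 7.8)
= 0.0158

0.0158


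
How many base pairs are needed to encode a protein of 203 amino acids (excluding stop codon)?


Each amino acid = 1 codon = 3 bp
bp = 203 * 3 = 609 bp

609 bp


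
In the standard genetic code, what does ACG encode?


Standard genetic code lookup.
Codon ACG -> Thr

Thr


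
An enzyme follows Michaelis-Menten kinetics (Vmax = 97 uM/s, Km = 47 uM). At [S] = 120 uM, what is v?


v = Vmax * [S] / (Km + [S])
v = 97 * 120 / (47 + 120)
v = 69.7006 uM/s

69.7006 uM/s


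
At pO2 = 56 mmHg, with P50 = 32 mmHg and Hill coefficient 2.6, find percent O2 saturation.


Y = pO2^n / (P50^n + pO2^n)
Y = 56^2.6 / (32^2.6 + 56^2.6)
Y = 81.08%

81.08%


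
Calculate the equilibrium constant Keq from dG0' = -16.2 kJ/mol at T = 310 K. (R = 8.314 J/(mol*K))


Keq = exp(-dG0 * 1000 / (R * T))
Keq = exp(-(-16.2) * 1000 / (8.314 * 310))
Keq = 536.7595

536.7595


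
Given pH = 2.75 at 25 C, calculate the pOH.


pOH = 14 - pH
pOH = 14 - 2.75
pOH = 11.25

11.25


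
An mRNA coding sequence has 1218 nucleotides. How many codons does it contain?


codons = nucleotides / 3
codons = 1218 / 3 = 406

406


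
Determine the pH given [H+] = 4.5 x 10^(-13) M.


pH = -log10([H+])
pH = -log10(4.5 x 10^(-13))
pH = 12.3468

12.3468


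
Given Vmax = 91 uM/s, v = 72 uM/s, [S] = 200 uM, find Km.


Km = [S] * (Vmax - v) / v
Km = 200 * (91 - 72) / 72
Km = 52.7778 uM

52.7778 uM


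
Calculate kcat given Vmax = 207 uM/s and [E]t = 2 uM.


kcat = Vmax / [E]t
kcat = 207 / 2
kcat = 103.5 s^-1

103.5 s^-1


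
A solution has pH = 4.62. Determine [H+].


[H+] = 10^(-pH)
[H+] = 10^(-4.62)
[H+] = 2.399e-05 M

2.399e-05 M


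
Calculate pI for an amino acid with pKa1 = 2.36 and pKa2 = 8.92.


pI = (pKa1 + pKa2) / 2
pI = (2.36 + 8.92) / 2
pI = 5.64

5.64


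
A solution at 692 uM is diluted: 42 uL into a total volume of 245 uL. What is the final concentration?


C2 = C1 * V1 / V2
C2 = 692 * 42 / 245
C2 = 118.6286 uM

118.6286 uM


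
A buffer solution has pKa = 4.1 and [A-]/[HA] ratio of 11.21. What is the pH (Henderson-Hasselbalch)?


pH = pKa + log10([A-]/[HA])
pH = 4.1 + log10(11.21)
pH = 5.1496

5.1496


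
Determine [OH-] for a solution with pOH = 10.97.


[OH-] = 10^(-pOH)
[OH-] = 10^(-10.97)
[OH-] = 1.072e-11 M

1.072e-11 M


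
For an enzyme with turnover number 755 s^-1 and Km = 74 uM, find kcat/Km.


Catalytic efficiency = kcat / Km
= 755 / 74
= 10.2027 uM^-1*s^-1

10.2027 uM^-1*s^-1


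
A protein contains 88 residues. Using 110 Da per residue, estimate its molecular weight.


MW = n_residues * 110 Da
MW = 88 * 110
MW = 9680 Da

9680 Da


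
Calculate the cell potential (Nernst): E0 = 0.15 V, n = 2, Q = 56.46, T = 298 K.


E = E0 - (RT/nF) * ln(Q)
E = 0.15 - (8.314 * 298 / (2 * 96485)) * ln(56.46)
E = 0.0982 V

0.0982 V


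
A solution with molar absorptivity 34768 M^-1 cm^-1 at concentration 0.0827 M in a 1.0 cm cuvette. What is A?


A = epsilon * c * l
A = 34768 * 0.0827 * 1.0
A = 2875.3136

2875.3136


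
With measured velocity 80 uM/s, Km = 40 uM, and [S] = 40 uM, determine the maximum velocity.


Vmax = v * (Km + [S]) / [S]
Vmax = 80 * (40 + 40) / 40
Vmax = 160.0 uM/s

160.0 uM/s


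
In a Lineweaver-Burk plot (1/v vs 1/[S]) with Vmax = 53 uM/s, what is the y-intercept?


y-intercept = 1/Vmax
= 1/53
= 0.0189 s/uM

0.0189 s/uM


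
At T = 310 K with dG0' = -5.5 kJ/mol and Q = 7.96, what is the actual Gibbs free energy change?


dG = dG0' + RT * ln(Q) / 1000
dG = -5.5 + 8.314 * 310 * ln(7.96) / 1000
dG = -0.1535 kJ/mol

-0.1535 kJ/mol


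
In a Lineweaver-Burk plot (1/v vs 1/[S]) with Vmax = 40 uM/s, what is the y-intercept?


y-intercept = 1/Vmax
= 1/40
= 0.025 s/uM

0.025 s/uM


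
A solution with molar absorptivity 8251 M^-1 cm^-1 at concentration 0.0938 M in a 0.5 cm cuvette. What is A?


A = epsilon * c * l
A = 8251 * 0.0938 * 0.5
A = 386.9719

386.9719


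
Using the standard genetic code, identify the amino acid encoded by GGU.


Standard genetic code lookup.
Codon GGU -> Gly

Gly


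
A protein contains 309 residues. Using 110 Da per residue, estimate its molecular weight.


MW = n_residues * 110 Da
MW = 309 * 110
MW = 33990 Da

33990 Da


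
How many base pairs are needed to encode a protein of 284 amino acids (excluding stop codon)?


Each amino acid = 1 codon = 3 bp
bp = 284 * 3 = 852 bp

852 bp


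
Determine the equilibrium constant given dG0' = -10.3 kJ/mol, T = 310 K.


Keq = exp(-dG0 * 1000 / (R * T))
Keq = exp(-(-10.3) * 1000 / (8.314 * 310))
Keq = 54.4002

54.4002


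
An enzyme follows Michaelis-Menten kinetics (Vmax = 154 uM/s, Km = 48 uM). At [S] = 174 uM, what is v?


v = Vmax * [S] / (Km + [S])
v = 154 * 174 / (48 + 174)
v = 120.7027 uM/s

120.7027 uM/s


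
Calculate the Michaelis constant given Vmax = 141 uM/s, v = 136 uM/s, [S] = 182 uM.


Km = [S] * (Vmax - v) / v
Km = 182 * (141 - 136) / 136
Km = 6.6912 uM

6.6912 uM


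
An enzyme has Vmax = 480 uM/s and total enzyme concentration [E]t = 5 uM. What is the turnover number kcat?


kcat = Vmax / [E]t
kcat = 480 / 5
kcat = 96.0 s^-1

96.0 s^-1


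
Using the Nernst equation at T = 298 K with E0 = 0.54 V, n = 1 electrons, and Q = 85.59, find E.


E = E0 - (RT/nF) * ln(Q)
E = 0.54 - (8.314 * 298 / (1 * 96485)) * ln(85.59)
E = 0.4257 V

0.4257 V


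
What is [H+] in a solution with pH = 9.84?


[H+] = 10^(-pH)
[H+] = 10^(-9.84)
[H+] = 1.445e-10 M

1.445e-10 M


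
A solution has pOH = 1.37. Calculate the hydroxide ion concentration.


[OH-] = 10^(-pOH)
[OH-] = 10^(-1.37)
[OH-] = 0.0427 M

0.0427 M


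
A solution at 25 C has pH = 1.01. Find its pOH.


pOH = 14 - pH
pOH = 14 - 1.01
pOH = 12.99

12.99


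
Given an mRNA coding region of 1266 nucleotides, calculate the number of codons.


codons = nucleotides / 3
codons = 1266 / 3 = 422

422


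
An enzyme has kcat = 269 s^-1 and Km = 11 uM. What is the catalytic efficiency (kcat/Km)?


Catalytic efficiency = kcat / Km
= 269 / 11
= 24.4545 uM^-1*s^-1

24.4545 uM^-1*s^-1


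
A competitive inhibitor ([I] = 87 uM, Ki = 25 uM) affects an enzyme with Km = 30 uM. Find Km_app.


Km_app = Km * (1 + [I]/Ki)
Km_app = 30 * (1 + 87/25)
Km_app = 134.4 uM

134.4 uM


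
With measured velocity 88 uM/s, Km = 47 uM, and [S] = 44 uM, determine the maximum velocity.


Vmax = v * (Km + [S]) / [S]
Vmax = 88 * (47 + 44) / 44
Vmax = 182.0 uM/s

182.0 uM/s


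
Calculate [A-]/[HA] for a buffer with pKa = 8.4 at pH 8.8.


[A-]/[HA] = 10^(pH - pKa)
= 10^(8.8 - 8.4)
= 2.5119

2.5119


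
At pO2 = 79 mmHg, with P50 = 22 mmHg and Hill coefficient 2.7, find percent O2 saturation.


Y = pO2^n / (P50^n + pO2^n)
Y = 79^2.7 / (22^2.7 + 79^2.7)
Y = 96.93%

96.93%


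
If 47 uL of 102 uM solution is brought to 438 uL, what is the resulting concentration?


C2 = C1 * V1 / V2
C2 = 102 * 47 / 438
C2 = 10.9452 uM

10.9452 uM


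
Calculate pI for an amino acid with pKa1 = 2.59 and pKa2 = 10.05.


pI = (pKa1 + pKa2) / 2
pI = (2.59 + 10.05) / 2
pI = 6.32

6.32


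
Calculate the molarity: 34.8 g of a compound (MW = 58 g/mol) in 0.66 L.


C = (mass / MW) / volume
C = (34.8 / 58) / 0.66
C = 0.9091 M

0.9091 M


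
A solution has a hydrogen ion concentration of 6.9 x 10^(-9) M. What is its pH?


pH = -log10([H+])
pH = -log10(6.9 x 10^(-9))
pH = 8.1612

8.1612


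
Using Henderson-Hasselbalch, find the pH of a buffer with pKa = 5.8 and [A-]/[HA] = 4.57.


pH = pKa + log10([A-]/[HA])
pH = 5.8 + log10(4.57)
pH = 6.4599

6.4599


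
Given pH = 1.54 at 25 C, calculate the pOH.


pOH = 14 - pH
pOH = 14 - 1.54
pOH = 12.46

12.46


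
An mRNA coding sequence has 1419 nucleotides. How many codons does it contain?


codons = nucleotides / 3
codons = 1419 / 3 = 473

473


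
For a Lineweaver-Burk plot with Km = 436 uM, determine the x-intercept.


x-intercept = -1/Km
= -1/436
= -0.0023 1/uM

-0.0023 1/uM


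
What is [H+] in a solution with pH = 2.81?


[H+] = 10^(-pH)
[H+] = 10^(-2.81)
[H+] = 0.0015 M

0.0015 M


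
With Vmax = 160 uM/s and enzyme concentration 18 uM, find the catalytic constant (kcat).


kcat = Vmax / [E]t
kcat = 160 / 18
kcat = 8.8889 s^-1

8.8889 s^-1


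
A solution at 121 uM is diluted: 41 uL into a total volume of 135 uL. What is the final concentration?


C2 = C1 * V1 / V2
C2 = 121 * 41 / 135
C2 = 36.7481 uM

36.7481 uM


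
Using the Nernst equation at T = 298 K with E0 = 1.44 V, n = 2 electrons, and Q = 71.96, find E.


E = E0 - (RT/nF) * ln(Q)
E = 1.44 - (8.314 * 298 / (2 * 96485)) * ln(71.96)
E = 1.3851 V

1.3851 V


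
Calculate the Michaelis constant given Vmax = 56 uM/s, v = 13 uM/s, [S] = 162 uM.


Km = [S] * (Vmax - v) / v
Km = 162 * (56 - 13) / 13
Km = 535.8462 uM

535.8462 uM


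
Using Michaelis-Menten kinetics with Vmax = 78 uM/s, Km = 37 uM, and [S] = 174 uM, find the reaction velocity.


v = Vmax * [S] / (Km + [S])
v = 78 * 174 / (37 + 174)
v = 64.3223 uM/s

64.3223 uM/s


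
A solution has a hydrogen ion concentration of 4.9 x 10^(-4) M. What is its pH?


pH = -log10([H+])
pH = -log10(4.9 x 10^(-4))
pH = 3.3098

3.3098


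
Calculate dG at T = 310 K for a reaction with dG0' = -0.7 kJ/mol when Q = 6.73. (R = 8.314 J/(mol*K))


dG = dG0' + RT * ln(Q) / 1000
dG = -0.7 + 8.314 * 310 * ln(6.73) / 1000
dG = 4.2139 kJ/mol

4.2139 kJ/mol


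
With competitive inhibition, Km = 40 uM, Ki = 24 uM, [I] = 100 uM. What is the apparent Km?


Km_app = Km * (1 + [I]/Ki)
Km_app = 40 * (1 + 100/24)
Km_app = 206.6667 uM

206.6667 uM


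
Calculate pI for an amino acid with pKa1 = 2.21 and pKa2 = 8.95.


pI = (pKa1 + pKa2) / 2
pI = (2.21 + 8.95) / 2
pI = 5.58

5.58


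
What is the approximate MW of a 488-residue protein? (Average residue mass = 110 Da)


MW = n_residues * 110 Da
MW = 488 * 110
MW = 53680 Da

53680 Da


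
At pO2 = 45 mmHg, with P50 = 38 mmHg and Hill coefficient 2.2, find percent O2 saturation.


Y = pO2^n / (P50^n + pO2^n)
Y = 45^2.2 / (38^2.2 + 45^2.2)
Y = 59.19%

59.19%


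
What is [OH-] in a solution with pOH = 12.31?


[OH-] = 10^(-pOH)
[OH-] = 10^(-12.31)
[OH-] = 4.898e-13 M

4.898e-13 M


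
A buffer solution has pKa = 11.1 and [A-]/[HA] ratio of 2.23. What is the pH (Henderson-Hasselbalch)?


pH = pKa + log10([A-]/[HA])
pH = 11.1 + log10(2.23)
pH = 11.4483

11.4483
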